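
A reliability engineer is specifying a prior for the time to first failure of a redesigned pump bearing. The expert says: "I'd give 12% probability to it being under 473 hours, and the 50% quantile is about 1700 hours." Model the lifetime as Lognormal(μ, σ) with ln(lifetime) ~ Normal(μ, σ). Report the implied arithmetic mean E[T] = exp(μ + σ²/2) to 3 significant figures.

E[T] ≈ 3080 hours

If T ~ Lognormal(μ,σ) then ln T ~ Normal(μ,σ), so the p-quantile of ln T is μ + z_p·σ.
ln(473) = 6.159 and ln(1700) = 7.438; z_{0.12} = -1.175, z_{0.5} = 0.
σ = (7.438 − 6.159)/(0 − (-1.175)) = 1.089.
μ = 6.159 − (-1.175)·1.089 = 7.438.
E[T] = exp(μ + σ²/2) = exp(7.438 + 0.5927) = 3080 hours.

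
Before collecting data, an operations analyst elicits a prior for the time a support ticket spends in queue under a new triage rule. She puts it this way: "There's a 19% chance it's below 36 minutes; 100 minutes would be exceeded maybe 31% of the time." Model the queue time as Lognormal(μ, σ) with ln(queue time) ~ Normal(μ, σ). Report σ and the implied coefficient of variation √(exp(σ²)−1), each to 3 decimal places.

σ ≈ 0.744, CV ≈ 0.859

If T ~ Lognormal(μ,σ) then ln T ~ Normal(μ,σ), so the p-quantile of ln T is μ + z_p·σ.
ln(36) = 3.584 and ln(100) = 4.605; z_{0.19} = -0.8779, z_{0.69} = 0.4959.
σ = (4.605 − 3.584)/(0.4959 − (-0.8779)) = 0.744.
μ = 3.584 − (-0.8779)·0.744 = 4.236.
CV = √(exp(σ²)−1) = √(exp(0.5531)−1) = 0.859.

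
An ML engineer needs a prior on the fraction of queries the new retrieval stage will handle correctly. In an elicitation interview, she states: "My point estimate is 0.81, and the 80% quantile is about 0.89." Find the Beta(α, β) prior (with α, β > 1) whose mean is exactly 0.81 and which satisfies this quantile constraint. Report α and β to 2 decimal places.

α ≈ 14.27, β ≈ 3.35

With mean 0.81 fixed, write α = 0.81s, β = 0.19s where s = α+β.
Need P(θ < 0.89) = 0.8 under Beta(0.81s, 0.19s). Normal approximation: (q−m)/√(m(1−m)/s) ≈ z_{0.8} = 0.842, so s ≈ 0.81·0.19·(0.842)²/(0.89−0.81)² = 17.0.
At s = 17.0: P(θ<0.89) ≈ 0.795. Adjusting to match 0.8 gives s ≈ 17.62.
So α = 0.81·17.62 ≈ 14.27, β = 0.19·17.62 ≈ 3.35.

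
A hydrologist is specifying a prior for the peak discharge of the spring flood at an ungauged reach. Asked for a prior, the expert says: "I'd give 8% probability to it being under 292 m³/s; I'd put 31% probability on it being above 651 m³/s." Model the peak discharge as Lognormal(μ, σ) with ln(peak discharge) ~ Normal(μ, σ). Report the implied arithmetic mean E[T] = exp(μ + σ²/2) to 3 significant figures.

If T ~ Lognormal(μ,σ) then ln T ~ Normal(μ,σ), so the p-quantile of ln T is μ + z_p·σ.
ln(292) = 5.677 and ln(651) = 6.479; z_{0.08} = -1.405, z_{0.69} = 0.4959.
σ = (6.479 − 5.677)/(0.4959 − (-1.405)) = 0.422.
μ = 5.677 − (-1.405)·0.422 = 6.269.
E[T] = exp(μ + σ²/2) = exp(6.269 + 0.0889) = 577 m³/s.

E[T] ≈ 577 m³/s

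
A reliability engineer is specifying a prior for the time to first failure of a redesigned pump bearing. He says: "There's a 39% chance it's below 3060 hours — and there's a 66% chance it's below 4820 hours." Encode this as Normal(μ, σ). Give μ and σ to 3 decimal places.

μ = 3770.630, σ = 2544.153

The p-quantile of Normal(μ,σ) is μ + z_p·σ, with z_{0.39} = -0.2793 and z_{0.66} = 0.4125.
Eliminate σ: μ = (z₂·x₁ − z₁·x₂)/(z₂ − z₁) = (0.4125·3060 − (-0.2793)·4820)/0.6918 = 3770.630.
Then σ = (x₂ − x₁)/(z₂ − z₁) = (4820 − 3060)/0.6918 = 2544.153.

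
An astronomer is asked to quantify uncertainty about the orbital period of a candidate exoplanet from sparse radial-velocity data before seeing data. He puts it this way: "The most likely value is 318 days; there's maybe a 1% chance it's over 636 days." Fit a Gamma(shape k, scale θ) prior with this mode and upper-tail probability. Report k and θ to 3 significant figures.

k ≈ 11.2, θ ≈ 31.1

Gamma(k,θ) with k>1 has mode (k−1)θ, so θ = 318/(k−1).
Need P(X < 636) = 0.99 with θ tied to k this way. Start at k = 2, θ = 318: P(X<636) ≈ 0.594.
Too low — raise k to concentrate. Iterating converges to k ≈ 11.2.
Then θ = 318/(11.2−1) ≈ 31.1.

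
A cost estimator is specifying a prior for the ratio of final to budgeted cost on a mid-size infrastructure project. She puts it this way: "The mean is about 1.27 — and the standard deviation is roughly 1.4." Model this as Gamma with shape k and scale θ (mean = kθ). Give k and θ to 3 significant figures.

For Gamma(k, scale θ): mean = kθ, variance = kθ², so CV = 1/√k.
CV = SD/mean = 1.4/1.27 = 1.102, hence k = 1/CV² = 0.823.
Then θ = mean/k = 1.27/0.823 = 1.54.

k ≈ 0.823, θ ≈ 1.54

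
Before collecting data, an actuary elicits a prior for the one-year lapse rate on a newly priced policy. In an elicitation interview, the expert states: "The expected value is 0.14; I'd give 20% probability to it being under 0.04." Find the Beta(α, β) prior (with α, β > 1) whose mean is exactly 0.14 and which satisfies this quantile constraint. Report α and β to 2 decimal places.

With mean 0.14 fixed, write α = 0.14s, β = 0.86s where s = α+β.
Need P(θ < 0.04) = 0.2 under Beta(0.14s, 0.86s). Normal approximation: (q−m)/√(m(1−m)/s) ≈ z_{0.2} = -0.842, so s ≈ 0.14·0.86·(-0.842)²/(0.04−0.14)² = 8.5.
At s = 8.5: P(θ<0.04) ≈ 0.186. Adjusting to match 0.2 gives s ≈ 7.96.
So α = 0.14·7.96 ≈ 1.11, β = 0.86·7.96 ≈ 6.84.

α ≈ 1.11, β ≈ 6.84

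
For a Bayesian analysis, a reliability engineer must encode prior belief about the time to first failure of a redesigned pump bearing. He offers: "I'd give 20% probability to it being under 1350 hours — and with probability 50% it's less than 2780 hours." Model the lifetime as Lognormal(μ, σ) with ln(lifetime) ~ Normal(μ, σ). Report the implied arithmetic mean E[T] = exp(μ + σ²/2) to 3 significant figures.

E[T] ≈ 4020 hours

If T ~ Lognormal(μ,σ) then ln T ~ Normal(μ,σ), so the p-quantile of ln T is μ + z_p·σ.
ln(1350) = 7.208 and ln(2780) = 7.93; z_{0.2} = -0.8416, z_{0.5} = 0.
σ = (7.93 − 7.208)/(0 − (-0.8416)) = 0.858.
μ = 7.208 − (-0.8416)·0.858 = 7.930.
E[T] = exp(μ + σ²/2) = exp(7.930 + 0.3683) = 4020 hours.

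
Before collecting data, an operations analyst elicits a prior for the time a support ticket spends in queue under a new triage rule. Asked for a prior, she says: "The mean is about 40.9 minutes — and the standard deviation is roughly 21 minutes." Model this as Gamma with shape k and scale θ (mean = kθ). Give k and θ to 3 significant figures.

For Gamma(k, scale θ): mean = kθ, variance = kθ², so CV = 1/√k.
CV = SD/mean = 21/40.9 = 0.5134, hence k = 1/CV² = 3.79.
Then θ = mean/k = 40.9/3.79 = 10.8.

k ≈ 3.79, θ ≈ 10.8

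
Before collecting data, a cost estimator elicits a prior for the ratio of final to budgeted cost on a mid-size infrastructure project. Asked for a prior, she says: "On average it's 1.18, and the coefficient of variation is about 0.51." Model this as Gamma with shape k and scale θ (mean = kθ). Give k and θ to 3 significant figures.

k ≈ 3.84, θ ≈ 0.307

For Gamma(k, scale θ): mean = kθ, variance = kθ², so CV = 1/√k.
CV = 0.51, hence k = 1/CV² = 3.84.
Then θ = mean/k = 1.18/3.84 = 0.307.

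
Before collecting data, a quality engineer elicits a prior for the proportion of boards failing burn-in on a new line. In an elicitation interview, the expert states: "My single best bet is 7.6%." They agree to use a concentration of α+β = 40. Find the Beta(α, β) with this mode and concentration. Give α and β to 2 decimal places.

α = 3.89, β = 36.11

For α,β > 1 the Beta mode is (α−1)/(α+β−2). With α+β = 40, the mode is (α−1)/38.
Set (α−1)/38 = 0.076 → α = 1 + 0.076·38 = 3.89.
β = 40 − α = 36.11.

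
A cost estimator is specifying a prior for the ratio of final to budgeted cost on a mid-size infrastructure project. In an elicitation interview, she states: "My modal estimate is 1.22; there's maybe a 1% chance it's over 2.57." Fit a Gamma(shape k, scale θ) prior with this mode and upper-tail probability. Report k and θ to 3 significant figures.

Gamma(k,θ) with k>1 has mode (k−1)θ, so θ = 1.22/(k−1).
Need P(X < 2.57) = 0.99 with θ tied to k this way. Start at k = 2, θ = 1.22: P(X<2.57) ≈ 0.622.
Too low — raise k to concentrate. Iterating converges to k ≈ 9.76.
Then θ = 1.22/(9.76−1) ≈ 0.139.

k ≈ 9.76, θ ≈ 0.139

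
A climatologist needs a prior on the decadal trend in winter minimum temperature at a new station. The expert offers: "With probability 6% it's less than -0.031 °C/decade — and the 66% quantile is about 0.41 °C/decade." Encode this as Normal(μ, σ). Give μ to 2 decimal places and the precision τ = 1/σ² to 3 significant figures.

μ = 0.32, τ = 19.9

For Normal(μ,σ), the p-quantile is μ + z_p·σ. Here z_{0.06} = -1.555, z_{0.66} = 0.4125.
So -0.031 = μ − 1.555σ and 0.41 = μ + 0.4125σ.
Subtracting: σ = (0.41 − -0.031)/(0.4125 − (-1.555)) = 0.22.
Then μ = -0.031 − (-1.555)·0.22 = 0.32.
Precision τ = 1/σ² = 1/0.2242² = 19.9.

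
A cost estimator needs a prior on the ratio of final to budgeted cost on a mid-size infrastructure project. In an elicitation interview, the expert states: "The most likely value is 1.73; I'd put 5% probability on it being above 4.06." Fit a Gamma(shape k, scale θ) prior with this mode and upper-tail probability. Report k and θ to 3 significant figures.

k ≈ 4.76, θ ≈ 0.46

Gamma(k,θ) with k>1 has mode (k−1)θ, so θ = 1.73/(k−1).
Need P(X < 4.06) = 0.95 with θ tied to k this way. Start at k = 2, θ = 1.73: P(X<4.06) ≈ 0.680.
Too low — raise k to concentrate. Iterating converges to k ≈ 4.76.
Then θ = 1.73/(4.76−1) ≈ 0.46.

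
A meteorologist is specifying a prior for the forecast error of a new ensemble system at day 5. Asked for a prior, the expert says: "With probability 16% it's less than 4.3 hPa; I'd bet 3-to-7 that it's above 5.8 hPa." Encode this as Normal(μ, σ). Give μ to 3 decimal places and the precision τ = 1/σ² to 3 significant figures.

μ = 5.282, τ = 1.03

The p-quantile of Normal(μ,σ) is μ + z_p·σ, with z_{0.16} = -0.9945 and z_{0.7} = 0.5244.
Eliminate σ: μ = (z₂·x₁ − z₁·x₂)/(z₂ − z₁) = (0.5244·4.3 − (-0.9945)·5.8)/1.519 = 5.282.
Then σ = (x₂ − x₁)/(z₂ − z₁) = (5.8 − 4.3)/1.519 = 0.988.
Precision τ = 1/σ² = 1/0.9876² = 1.03.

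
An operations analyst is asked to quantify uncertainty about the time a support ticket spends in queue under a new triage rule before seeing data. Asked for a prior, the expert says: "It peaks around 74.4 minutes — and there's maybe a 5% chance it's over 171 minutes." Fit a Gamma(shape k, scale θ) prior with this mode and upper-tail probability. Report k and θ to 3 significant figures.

Gamma(k,θ) with k>1 has mode (k−1)θ, so θ = 74.4/(k−1).
Need P(X < 171) = 0.95 with θ tied to k this way. Start at k = 2, θ = 74.4: P(X<171) ≈ 0.669.
Too low — raise k to concentrate. Iterating converges to k ≈ 4.96.
Then θ = 74.4/(4.96−1) ≈ 18.8.

k ≈ 4.96, θ ≈ 18.8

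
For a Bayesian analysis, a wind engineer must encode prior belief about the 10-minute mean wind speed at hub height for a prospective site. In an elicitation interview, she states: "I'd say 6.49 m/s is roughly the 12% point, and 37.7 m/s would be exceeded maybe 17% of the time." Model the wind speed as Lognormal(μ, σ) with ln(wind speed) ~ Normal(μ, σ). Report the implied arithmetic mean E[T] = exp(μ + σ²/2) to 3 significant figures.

E[T] ≈ 24.1 m/s

If T ~ Lognormal(μ,σ) then ln T ~ Normal(μ,σ), so the p-quantile of ln T is μ + z_p·σ.
ln(6.49) = 1.87 and ln(37.7) = 3.63; z_{0.12} = -1.175, z_{0.83} = 0.9542.
σ = (3.63 − 1.87)/(0.9542 − (-1.175)) = 0.826.
μ = 1.87 − (-1.175)·0.826 = 2.841.
E[T] = exp(μ + σ²/2) = exp(2.841 + 0.3414) = 24.1 m/s.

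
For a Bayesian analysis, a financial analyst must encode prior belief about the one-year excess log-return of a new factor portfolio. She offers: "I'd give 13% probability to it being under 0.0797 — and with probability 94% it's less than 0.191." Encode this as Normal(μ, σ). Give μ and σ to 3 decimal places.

The p-quantile of Normal(μ,σ) is μ + z_p·σ, with z_{0.13} = -1.126 and z_{0.94} = 1.555.
Eliminate σ: μ = (z₂·x₁ − z₁·x₂)/(z₂ − z₁) = (1.555·0.0797 − (-1.126)·0.191)/2.681 = 0.126.
Then σ = (x₂ − x₁)/(z₂ − z₁) = (0.191 − 0.0797)/2.681 = 0.042.

μ = 0.126, σ = 0.042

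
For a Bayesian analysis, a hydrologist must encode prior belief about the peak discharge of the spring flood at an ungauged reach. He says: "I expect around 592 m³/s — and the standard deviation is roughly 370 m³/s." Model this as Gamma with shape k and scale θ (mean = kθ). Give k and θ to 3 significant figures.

For Gamma(k, scale θ): mean = kθ, variance = kθ², so CV = 1/√k.
CV = SD/mean = 370/592 = 0.625, hence k = 1/CV² = 2.56.
Then θ = mean/k = 592/2.56 = 231.

k ≈ 2.56, θ ≈ 231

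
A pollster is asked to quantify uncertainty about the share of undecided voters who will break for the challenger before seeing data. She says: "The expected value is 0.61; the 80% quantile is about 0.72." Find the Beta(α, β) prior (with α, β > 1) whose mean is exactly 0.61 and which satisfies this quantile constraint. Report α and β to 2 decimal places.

α ≈ 8.74, β ≈ 5.59

With mean 0.61 fixed, write α = 0.61s, β = 0.39s where s = α+β.
Need P(θ < 0.72) = 0.8 under Beta(0.61s, 0.39s). Normal approximation: (q−m)/√(m(1−m)/s) ≈ z_{0.8} = 0.842, so s ≈ 0.61·0.39·(0.842)²/(0.72−0.61)² = 13.9.
At s = 13.9: P(θ<0.72) ≈ 0.796. Adjusting to match 0.8 gives s ≈ 14.33.
So α = 0.61·14.33 ≈ 8.74, β = 0.39·14.33 ≈ 5.59.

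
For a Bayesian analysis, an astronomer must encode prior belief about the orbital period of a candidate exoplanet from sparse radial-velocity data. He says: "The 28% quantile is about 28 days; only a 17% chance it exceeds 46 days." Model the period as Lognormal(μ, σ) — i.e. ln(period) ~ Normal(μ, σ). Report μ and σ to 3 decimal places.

μ ≈ 3.520, σ ≈ 0.323

If T ~ Lognormal(μ,σ) then ln T ~ Normal(μ,σ), so the p-quantile of ln T is μ + z_p·σ.
ln(28) = 3.332 and ln(46) = 3.829; z_{0.28} = -0.5828, z_{0.83} = 0.9542.
σ = (3.829 − 3.332)/(0.9542 − (-0.5828)) = 0.323.
μ = 3.332 − (-0.5828)·0.323 = 3.520.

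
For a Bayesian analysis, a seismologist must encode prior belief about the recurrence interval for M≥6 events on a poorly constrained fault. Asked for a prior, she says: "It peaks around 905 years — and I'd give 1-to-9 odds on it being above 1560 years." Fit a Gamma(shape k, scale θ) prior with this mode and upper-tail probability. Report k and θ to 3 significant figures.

Gamma(k,θ) with k>1 has mode (k−1)θ, so θ = 905/(k−1).
Need P(X < 1560) = 0.9 with θ tied to k this way. Start at k = 2, θ = 905: P(X<1560) ≈ 0.514.
Too low — raise k to concentrate. Iterating converges to k ≈ 7.39.
Then θ = 905/(7.39−1) ≈ 142.

k ≈ 7.39, θ ≈ 142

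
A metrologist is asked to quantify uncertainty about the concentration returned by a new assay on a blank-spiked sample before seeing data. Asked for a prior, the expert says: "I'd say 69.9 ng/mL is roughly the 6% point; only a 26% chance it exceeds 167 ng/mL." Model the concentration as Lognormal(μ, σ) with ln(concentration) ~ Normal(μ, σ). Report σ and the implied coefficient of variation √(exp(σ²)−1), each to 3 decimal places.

σ ≈ 0.396, CV ≈ 0.412

If T ~ Lognormal(μ,σ) then ln T ~ Normal(μ,σ), so the p-quantile of ln T is μ + z_p·σ.
ln(69.9) = 4.247 and ln(167) = 5.118; z_{0.06} = -1.555, z_{0.74} = 0.6433.
σ = (5.118 − 4.247)/(0.6433 − (-1.555)) = 0.396.
μ = 4.247 − (-1.555)·0.396 = 4.863.
CV = √(exp(σ²)−1) = √(exp(0.1570)−1) = 0.412.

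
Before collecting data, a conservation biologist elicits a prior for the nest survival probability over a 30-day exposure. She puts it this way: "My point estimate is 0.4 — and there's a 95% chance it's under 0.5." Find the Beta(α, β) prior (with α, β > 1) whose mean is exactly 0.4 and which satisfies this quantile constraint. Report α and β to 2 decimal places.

α ≈ 26.53, β ≈ 39.80

With mean 0.4 fixed, write α = 0.4s, β = 0.6s where s = α+β.
Need P(θ < 0.5) = 0.95 under Beta(0.4s, 0.6s). Normal approximation: (q−m)/√(m(1−m)/s) ≈ z_{0.95} = 1.64, so s ≈ 0.4·0.6·(1.64)²/(0.5−0.4)² = 64.9.
At s = 64.9: P(θ<0.5) ≈ 0.948. Adjusting to match 0.95 gives s ≈ 66.33.
So α = 0.4·66.33 ≈ 26.53, β = 0.6·66.33 ≈ 39.80.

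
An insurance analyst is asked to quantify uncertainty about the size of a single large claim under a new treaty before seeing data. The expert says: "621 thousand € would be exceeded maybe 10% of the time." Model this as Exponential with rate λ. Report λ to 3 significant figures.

P(T > 621.0) = e^(−λ·621.0) = 0.1, so λ = −ln(0.1)/621.0 = 0.00371.

λ ≈ 0.00371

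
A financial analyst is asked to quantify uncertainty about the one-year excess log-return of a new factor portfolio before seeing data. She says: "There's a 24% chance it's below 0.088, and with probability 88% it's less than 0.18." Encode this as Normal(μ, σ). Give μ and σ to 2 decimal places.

The p-quantile of Normal(μ,σ) is μ + z_p·σ, with z_{0.24} = -0.7063 and z_{0.88} = 1.175.
Eliminate σ: μ = (z₂·x₁ − z₁·x₂)/(z₂ − z₁) = (1.175·0.088 − (-0.7063)·0.18)/1.881 = 0.12.
Then σ = (x₂ − x₁)/(z₂ − z₁) = (0.18 − 0.088)/1.881 = 0.05.

μ = 0.12, σ = 0.05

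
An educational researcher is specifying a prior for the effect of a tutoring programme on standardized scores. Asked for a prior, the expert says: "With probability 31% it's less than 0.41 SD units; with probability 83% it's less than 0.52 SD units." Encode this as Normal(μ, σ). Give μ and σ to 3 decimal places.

For Normal(μ,σ), the p-quantile is μ + z_p·σ. Here z_{0.31} = -0.4959, z_{0.83} = 0.9542.
So 0.41 = μ − 0.4959σ and 0.52 = μ + 0.9542σ.
Subtracting: σ = (0.52 − 0.41)/(0.9542 − (-0.4959)) = 0.076.
Then μ = 0.41 − (-0.4959)·0.076 = 0.448.

μ = 0.448, σ = 0.076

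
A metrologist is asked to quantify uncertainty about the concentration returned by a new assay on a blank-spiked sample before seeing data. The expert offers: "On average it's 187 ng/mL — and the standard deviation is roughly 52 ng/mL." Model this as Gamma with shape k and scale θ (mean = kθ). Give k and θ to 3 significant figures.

For Gamma(k, scale θ): mean = kθ, variance = kθ², so CV = 1/√k.
CV = SD/mean = 52/187 = 0.2781, hence k = 1/CV² = 12.9.
Then θ = mean/k = 187/12.9 = 14.5.

k ≈ 12.9, θ ≈ 14.5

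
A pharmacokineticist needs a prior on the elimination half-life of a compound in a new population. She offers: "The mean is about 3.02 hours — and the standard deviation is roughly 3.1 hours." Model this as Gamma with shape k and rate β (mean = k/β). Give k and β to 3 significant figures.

k ≈ 0.949, β ≈ 0.314

For Gamma(k, rate β): mean = k/β, variance = k/β², so CV = 1/√k.
CV = SD/mean = 3.1/3.02 = 1.026, hence k = 1/CV² = 0.949.
Then β = k/mean = 0.949/3.02 = 0.314.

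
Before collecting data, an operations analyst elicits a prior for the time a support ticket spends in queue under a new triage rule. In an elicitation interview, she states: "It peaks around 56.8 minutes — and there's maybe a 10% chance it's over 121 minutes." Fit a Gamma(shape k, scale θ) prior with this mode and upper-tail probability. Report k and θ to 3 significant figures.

k ≈ 4.36, θ ≈ 16.9

Gamma(k,θ) with k>1 has mode (k−1)θ, so θ = 56.8/(k−1).
Need P(X < 121) = 0.9 with θ tied to k this way. Start at k = 2, θ = 56.8: P(X<121) ≈ 0.628.
Too low — raise k to concentrate. Iterating converges to k ≈ 4.36.
Then θ = 56.8/(4.36−1) ≈ 16.9.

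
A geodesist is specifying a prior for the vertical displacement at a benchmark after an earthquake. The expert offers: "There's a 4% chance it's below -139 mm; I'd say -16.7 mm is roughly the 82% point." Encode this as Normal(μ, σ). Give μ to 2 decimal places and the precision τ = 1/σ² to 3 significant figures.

μ = -58.69, τ = 0.000475

For Normal(μ,σ), the p-quantile is μ + z_p·σ. Here z_{0.04} = -1.751, z_{0.82} = 0.9154.
So -139 = μ − 1.751σ and -16.7 = μ + 0.9154σ.
Subtracting: σ = (-16.7 − -139)/(0.9154 − (-1.751)) = 45.87.
Then μ = -139 − (-1.751)·45.87 = -58.69.
Precision τ = 1/σ² = 1/45.87² = 0.000475.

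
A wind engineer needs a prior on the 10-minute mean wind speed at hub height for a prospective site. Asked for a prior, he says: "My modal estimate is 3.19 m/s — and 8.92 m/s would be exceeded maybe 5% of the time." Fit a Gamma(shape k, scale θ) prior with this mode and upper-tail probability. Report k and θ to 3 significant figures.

k ≈ 3.53, θ ≈ 1.26

Gamma(k,θ) with k>1 has mode (k−1)θ, so θ = 3.19/(k−1).
Need P(X < 8.92) = 0.95 with θ tied to k this way. Start at k = 2, θ = 3.19: P(X<8.92) ≈ 0.768.
Too low — raise k to concentrate. Iterating converges to k ≈ 3.53.
Then θ = 3.19/(3.53−1) ≈ 1.26.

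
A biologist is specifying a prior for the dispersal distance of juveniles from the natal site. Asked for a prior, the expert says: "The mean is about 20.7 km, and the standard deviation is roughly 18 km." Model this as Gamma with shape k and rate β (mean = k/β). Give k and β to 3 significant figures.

k ≈ 1.32, β ≈ 0.0639

For Gamma(k, rate β): mean = k/β, variance = k/β², so CV = 1/√k.
CV = SD/mean = 18/20.7 = 0.8696, hence k = 1/CV² = 1.32.
Then β = k/mean = 1.32/20.7 = 0.0639.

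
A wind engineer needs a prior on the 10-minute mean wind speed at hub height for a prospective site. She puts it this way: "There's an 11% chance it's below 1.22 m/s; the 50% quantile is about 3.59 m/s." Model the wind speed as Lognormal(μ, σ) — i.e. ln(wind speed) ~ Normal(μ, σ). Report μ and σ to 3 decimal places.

μ ≈ 1.278, σ ≈ 0.880

If T ~ Lognormal(μ,σ) then ln T ~ Normal(μ,σ), so the p-quantile of ln T is μ + z_p·σ.
ln(1.22) = 0.1989 and ln(3.59) = 1.278; z_{0.11} = -1.227, z_{0.5} = 0.
σ = (1.278 − 0.1989)/(0 − (-1.227)) = 0.880.
μ = 0.1989 − (-1.227)·0.880 = 1.278.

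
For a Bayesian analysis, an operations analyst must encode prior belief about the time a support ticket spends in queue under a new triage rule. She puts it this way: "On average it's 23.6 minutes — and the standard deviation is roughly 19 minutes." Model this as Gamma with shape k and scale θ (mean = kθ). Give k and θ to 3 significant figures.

k ≈ 1.54, θ ≈ 15.3

For Gamma(k, scale θ): mean = kθ, variance = kθ², so CV = 1/√k.
CV = SD/mean = 19/23.6 = 0.8051, hence k = 1/CV² = 1.54.
Then θ = mean/k = 23.6/1.54 = 15.3.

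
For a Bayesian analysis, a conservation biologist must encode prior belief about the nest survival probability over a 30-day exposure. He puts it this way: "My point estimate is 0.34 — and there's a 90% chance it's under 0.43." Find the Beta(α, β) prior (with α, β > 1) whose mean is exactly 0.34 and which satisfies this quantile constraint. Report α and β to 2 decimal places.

With mean 0.34 fixed, write α = 0.34s, β = 0.66s where s = α+β.
Need P(θ < 0.43) = 0.9 under Beta(0.34s, 0.66s). Normal approximation: (q−m)/√(m(1−m)/s) ≈ z_{0.9} = 1.28, so s ≈ 0.34·0.66·(1.28)²/(0.43−0.34)² = 45.5.
At s = 45.5: P(θ<0.43) ≈ 0.897. Adjusting to match 0.9 gives s ≈ 46.60.
So α = 0.34·46.60 ≈ 15.85, β = 0.66·46.60 ≈ 30.76.

α ≈ 15.85, β ≈ 30.76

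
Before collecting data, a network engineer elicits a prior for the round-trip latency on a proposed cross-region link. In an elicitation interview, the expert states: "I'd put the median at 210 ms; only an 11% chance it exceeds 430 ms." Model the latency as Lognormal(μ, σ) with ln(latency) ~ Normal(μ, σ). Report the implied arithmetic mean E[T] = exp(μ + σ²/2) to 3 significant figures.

If T ~ Lognormal(μ,σ) then ln T ~ Normal(μ,σ), so the p-quantile of ln T is μ + z_p·σ.
ln(210) = 5.347 and ln(430) = 6.064; z_{0.5} = 0, z_{0.89} = 1.227.
σ = (6.064 − 5.347)/(1.227 − (0)) = 0.584.
μ = 5.347 − (0)·0.584 = 5.347.
E[T] = exp(μ + σ²/2) = exp(5.347 + 0.1707) = 249 ms.

E[T] ≈ 249 ms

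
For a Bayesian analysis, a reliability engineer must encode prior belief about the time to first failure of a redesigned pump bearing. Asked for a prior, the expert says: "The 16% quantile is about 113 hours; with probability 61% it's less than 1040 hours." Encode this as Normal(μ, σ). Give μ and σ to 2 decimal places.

μ = 836.72, σ = 727.76

The p-quantile of Normal(μ,σ) is μ + z_p·σ, with z_{0.16} = -0.9945 and z_{0.61} = 0.2793.
Eliminate σ: μ = (z₂·x₁ − z₁·x₂)/(z₂ − z₁) = (0.2793·113 − (-0.9945)·1040)/1.274 = 836.72.
Then σ = (x₂ − x₁)/(z₂ − z₁) = (1040 − 113)/1.274 = 727.76.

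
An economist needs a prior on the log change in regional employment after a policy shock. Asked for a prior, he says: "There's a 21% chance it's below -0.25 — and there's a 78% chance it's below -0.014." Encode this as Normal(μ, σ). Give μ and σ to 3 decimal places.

The p-quantile of Normal(μ,σ) is μ + z_p·σ, with z_{0.21} = -0.8064 and z_{0.78} = 0.7722.
Eliminate σ: μ = (z₂·x₁ − z₁·x₂)/(z₂ − z₁) = (0.7722·-0.25 − (-0.8064)·-0.014)/1.579 = -0.129.
Then σ = (x₂ − x₁)/(z₂ − z₁) = (-0.014 − -0.25)/1.579 = 0.149.

μ = -0.129, σ = 0.149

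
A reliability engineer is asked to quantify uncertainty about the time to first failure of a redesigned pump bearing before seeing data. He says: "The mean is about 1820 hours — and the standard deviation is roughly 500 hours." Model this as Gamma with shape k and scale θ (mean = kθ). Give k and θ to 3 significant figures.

k ≈ 13.2, θ ≈ 137

For Gamma(k, scale θ): mean = kθ, variance = kθ², so CV = 1/√k.
CV = SD/mean = 500/1820 = 0.2747, hence k = 1/CV² = 13.2.
Then θ = mean/k = 1820/13.2 = 137.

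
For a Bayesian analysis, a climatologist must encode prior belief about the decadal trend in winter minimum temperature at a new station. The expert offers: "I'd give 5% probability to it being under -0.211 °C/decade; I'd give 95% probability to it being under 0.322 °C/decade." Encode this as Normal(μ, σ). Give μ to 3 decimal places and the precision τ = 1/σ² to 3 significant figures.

For Normal(μ,σ), the p-quantile is μ + z_p·σ. Here z_{0.05} = -1.645, z_{0.95} = 1.645.
So -0.211 = μ − 1.645σ and 0.322 = μ + 1.645σ.
Subtracting: σ = (0.322 − -0.211)/(1.645 − (-1.645)) = 0.162.
Then μ = -0.211 − (-1.645)·0.162 = 0.056.
Precision τ = 1/σ² = 1/0.162² = 38.1.

μ = 0.056, τ = 38.1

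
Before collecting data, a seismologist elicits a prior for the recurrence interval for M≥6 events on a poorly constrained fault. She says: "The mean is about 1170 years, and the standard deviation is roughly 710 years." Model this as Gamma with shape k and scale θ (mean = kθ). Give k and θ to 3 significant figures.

k ≈ 2.72, θ ≈ 431

For Gamma(k, scale θ): mean = kθ, variance = kθ², so CV = 1/√k.
CV = SD/mean = 710/1170 = 0.6068, hence k = 1/CV² = 2.72.
Then θ = mean/k = 1170/2.72 = 431.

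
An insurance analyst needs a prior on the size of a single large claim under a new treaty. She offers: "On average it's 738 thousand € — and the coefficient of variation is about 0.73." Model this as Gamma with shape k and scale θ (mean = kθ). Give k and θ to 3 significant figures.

For Gamma(k, scale θ): mean = kθ, variance = kθ², so CV = 1/√k.
CV = 0.73, hence k = 1/CV² = 1.88.
Then θ = mean/k = 738/1.88 = 393.

k ≈ 1.88, θ ≈ 393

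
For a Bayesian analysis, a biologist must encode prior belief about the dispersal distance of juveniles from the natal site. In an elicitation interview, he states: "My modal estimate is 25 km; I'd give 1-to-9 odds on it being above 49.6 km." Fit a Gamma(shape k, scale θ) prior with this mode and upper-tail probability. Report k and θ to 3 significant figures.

k ≈ 5.08, θ ≈ 6.12

Gamma(k,θ) with k>1 has mode (k−1)θ, so θ = 25/(k−1).
Need P(X < 49.6) = 0.9 with θ tied to k this way. Start at k = 2, θ = 25: P(X<49.6) ≈ 0.590.
Too low — raise k to concentrate. Iterating converges to k ≈ 5.08.
Then θ = 25/(5.08−1) ≈ 6.12.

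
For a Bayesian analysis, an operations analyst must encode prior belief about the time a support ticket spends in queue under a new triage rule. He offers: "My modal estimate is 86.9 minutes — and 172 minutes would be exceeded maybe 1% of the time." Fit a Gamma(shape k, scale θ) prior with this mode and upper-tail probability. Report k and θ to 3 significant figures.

Gamma(k,θ) with k>1 has mode (k−1)θ, so θ = 86.9/(k−1).
Need P(X < 172) = 0.99 with θ tied to k this way. Start at k = 2, θ = 86.9: P(X<172) ≈ 0.588.
Too low — raise k to concentrate. Iterating converges to k ≈ 11.6.
Then θ = 86.9/(11.6−1) ≈ 8.23.

k ≈ 11.6, θ ≈ 8.23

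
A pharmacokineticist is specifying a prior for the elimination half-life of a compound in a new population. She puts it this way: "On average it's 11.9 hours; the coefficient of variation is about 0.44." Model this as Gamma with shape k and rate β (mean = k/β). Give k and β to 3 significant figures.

For Gamma(k, rate β): mean = k/β, variance = k/β², so CV = 1/√k.
CV = 0.44, hence k = 1/CV² = 5.17.
Then β = k/mean = 5.17/11.9 = 0.434.

k ≈ 5.17, β ≈ 0.434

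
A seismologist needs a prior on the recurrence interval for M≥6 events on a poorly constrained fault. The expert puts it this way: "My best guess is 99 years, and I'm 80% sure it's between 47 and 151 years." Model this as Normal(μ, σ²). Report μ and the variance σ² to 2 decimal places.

μ = 99.00, σ² = 1646.40

A symmetric 80% interval runs μ ± z·σ with z = 1.282.
Half-width = 52, so σ = 52/1.282 = 40.576 and σ² = 1646.40.
μ is the stated best guess, 99.00.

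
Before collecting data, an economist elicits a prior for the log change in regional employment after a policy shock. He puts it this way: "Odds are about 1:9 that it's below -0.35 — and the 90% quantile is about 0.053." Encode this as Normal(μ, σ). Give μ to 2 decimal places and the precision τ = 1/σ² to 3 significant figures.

μ = -0.15, τ = 40.5

For Normal(μ,σ), the p-quantile is μ + z_p·σ. Here z_{0.1} = -1.282, z_{0.9} = 1.282.
So -0.35 = μ − 1.282σ and 0.053 = μ + 1.282σ.
Subtracting: σ = (0.053 − -0.35)/(1.282 − (-1.282)) = 0.16.
Then μ = -0.35 − (-1.282)·0.16 = -0.15.
Precision τ = 1/σ² = 1/0.1572² = 40.5.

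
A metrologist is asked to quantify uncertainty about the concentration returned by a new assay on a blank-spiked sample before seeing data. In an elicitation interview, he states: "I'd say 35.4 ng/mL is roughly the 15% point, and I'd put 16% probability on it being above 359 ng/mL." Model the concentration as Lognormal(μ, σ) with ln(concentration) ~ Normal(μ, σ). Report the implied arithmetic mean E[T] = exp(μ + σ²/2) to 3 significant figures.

If T ~ Lognormal(μ,σ) then ln T ~ Normal(μ,σ), so the p-quantile of ln T is μ + z_p·σ.
ln(35.4) = 3.567 and ln(359) = 5.883; z_{0.15} = -1.036, z_{0.84} = 0.9945.
σ = (5.883 − 3.567)/(0.9945 − (-1.036)) = 1.141.
μ = 3.567 − (-1.036)·1.141 = 4.749.
E[T] = exp(μ + σ²/2) = exp(4.749 + 0.6506) = 221 ng/mL.

E[T] ≈ 221 ng/mL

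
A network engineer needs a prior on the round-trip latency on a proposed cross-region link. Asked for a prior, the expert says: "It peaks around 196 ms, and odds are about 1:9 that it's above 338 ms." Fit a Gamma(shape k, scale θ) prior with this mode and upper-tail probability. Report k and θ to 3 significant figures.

k ≈ 7.39, θ ≈ 30.7

Gamma(k,θ) with k>1 has mode (k−1)θ, so θ = 196/(k−1).
Need P(X < 338) = 0.9 with θ tied to k this way. Start at k = 2, θ = 196: P(X<338) ≈ 0.514.
Too low — raise k to concentrate. Iterating converges to k ≈ 7.39.
Then θ = 196/(7.39−1) ≈ 30.7.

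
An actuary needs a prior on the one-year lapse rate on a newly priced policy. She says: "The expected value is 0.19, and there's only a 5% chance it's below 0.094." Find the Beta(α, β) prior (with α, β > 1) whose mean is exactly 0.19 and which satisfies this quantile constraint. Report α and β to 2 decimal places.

α ≈ 6.76, β ≈ 28.81

With mean 0.19 fixed, write α = 0.19s, β = 0.81s where s = α+β.
Need P(θ < 0.094) = 0.05 under Beta(0.19s, 0.81s). Normal approximation: (q−m)/√(m(1−m)/s) ≈ z_{0.05} = -1.64, so s ≈ 0.19·0.81·(-1.64)²/(0.094−0.19)² = 45.2.
At s = 45.2: P(θ<0.094) ≈ 0.030. Adjusting to match 0.05 gives s ≈ 35.56.
So α = 0.19·35.56 ≈ 6.76, β = 0.81·35.56 ≈ 28.81.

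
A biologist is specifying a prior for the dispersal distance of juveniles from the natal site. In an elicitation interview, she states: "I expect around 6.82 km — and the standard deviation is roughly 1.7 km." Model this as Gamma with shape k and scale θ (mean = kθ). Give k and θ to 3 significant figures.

k ≈ 16.1, θ ≈ 0.424

For Gamma(k, scale θ): mean = kθ, variance = kθ², so CV = 1/√k.
CV = SD/mean = 1.7/6.82 = 0.2493, hence k = 1/CV² = 16.1.
Then θ = mean/k = 6.82/16.1 = 0.424.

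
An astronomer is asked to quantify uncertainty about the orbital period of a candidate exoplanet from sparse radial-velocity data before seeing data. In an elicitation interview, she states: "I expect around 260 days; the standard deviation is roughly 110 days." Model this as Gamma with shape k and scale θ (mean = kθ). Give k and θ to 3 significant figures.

For Gamma(k, scale θ): mean = kθ, variance = kθ², so CV = 1/√k.
CV = SD/mean = 110/260 = 0.4231, hence k = 1/CV² = 5.59.
Then θ = mean/k = 260/5.59 = 46.5.

k ≈ 5.59, θ ≈ 46.5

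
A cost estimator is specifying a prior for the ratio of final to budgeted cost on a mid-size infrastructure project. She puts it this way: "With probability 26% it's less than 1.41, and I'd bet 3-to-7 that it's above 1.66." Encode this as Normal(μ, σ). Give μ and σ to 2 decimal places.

For Normal(μ,σ), the p-quantile is μ + z_p·σ. Here z_{0.26} = -0.6433, z_{0.7} = 0.5244.
So 1.41 = μ − 0.6433σ and 1.66 = μ + 0.5244σ.
Subtracting: σ = (1.66 − 1.41)/(0.5244 − (-0.6433)) = 0.21.
Then μ = 1.41 − (-0.6433)·0.21 = 1.55.

μ = 1.55, σ = 0.21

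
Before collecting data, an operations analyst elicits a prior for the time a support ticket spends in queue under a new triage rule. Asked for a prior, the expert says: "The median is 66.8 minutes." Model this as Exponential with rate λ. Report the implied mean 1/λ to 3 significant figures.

mean ≈ 96.4 minutes

Exponential median = ln 2 / λ, so λ = ln 2 / 66.8 = 0.0104.
Mean = 1/λ = 96.4 minutes.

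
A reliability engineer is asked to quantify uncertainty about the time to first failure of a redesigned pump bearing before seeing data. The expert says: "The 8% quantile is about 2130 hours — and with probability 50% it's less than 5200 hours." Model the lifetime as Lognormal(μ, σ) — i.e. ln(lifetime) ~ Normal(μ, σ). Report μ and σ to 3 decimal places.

If T ~ Lognormal(μ,σ) then ln T ~ Normal(μ,σ), so the p-quantile of ln T is μ + z_p·σ.
ln(2130) = 7.664 and ln(5200) = 8.556; z_{0.08} = -1.405, z_{0.5} = 0.
σ = (8.556 − 7.664)/(0 − (-1.405)) = 0.635.
μ = 7.664 − (-1.405)·0.635 = 8.556.

μ ≈ 8.556, σ ≈ 0.635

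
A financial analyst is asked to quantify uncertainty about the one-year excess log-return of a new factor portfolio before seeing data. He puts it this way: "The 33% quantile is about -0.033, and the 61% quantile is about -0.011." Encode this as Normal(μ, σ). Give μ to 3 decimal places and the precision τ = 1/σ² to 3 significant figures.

μ = -0.020, τ = 1070

The p-quantile of Normal(μ,σ) is μ + z_p·σ, with z_{0.33} = -0.4399 and z_{0.61} = 0.2793.
Eliminate σ: μ = (z₂·x₁ − z₁·x₂)/(z₂ − z₁) = (0.2793·-0.033 − (-0.4399)·-0.011)/0.7192 = -0.020.
Then σ = (x₂ − x₁)/(z₂ − z₁) = (-0.011 − -0.033)/0.7192 = 0.031.
Precision τ = 1/σ² = 1/0.03059² = 1070.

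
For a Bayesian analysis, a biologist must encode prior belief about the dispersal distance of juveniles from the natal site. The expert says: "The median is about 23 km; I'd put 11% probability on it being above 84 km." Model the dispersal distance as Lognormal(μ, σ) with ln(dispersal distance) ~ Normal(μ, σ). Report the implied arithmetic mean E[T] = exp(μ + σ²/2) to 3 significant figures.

If T ~ Lognormal(μ,σ) then ln T ~ Normal(μ,σ), so the p-quantile of ln T is μ + z_p·σ.
ln(23) = 3.135 and ln(84) = 4.431; z_{0.5} = 0, z_{0.89} = 1.227.
σ = (4.431 − 3.135)/(1.227 − (0)) = 1.056.
μ = 3.135 − (0)·1.056 = 3.135.
E[T] = exp(μ + σ²/2) = exp(3.135 + 0.5577) = 40.2 km.

E[T] ≈ 40.2 km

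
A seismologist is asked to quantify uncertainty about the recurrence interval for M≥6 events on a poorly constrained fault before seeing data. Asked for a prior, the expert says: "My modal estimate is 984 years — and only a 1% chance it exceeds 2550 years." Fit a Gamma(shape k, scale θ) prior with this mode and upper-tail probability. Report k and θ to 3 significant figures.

k ≈ 6.14, θ ≈ 192

Gamma(k,θ) with k>1 has mode (k−1)θ, so θ = 984/(k−1).
Need P(X < 2550) = 0.99 with θ tied to k this way. Start at k = 2, θ = 984: P(X<2550) ≈ 0.731.
Too low — raise k to concentrate. Iterating converges to k ≈ 6.14.
Then θ = 984/(6.14−1) ≈ 192.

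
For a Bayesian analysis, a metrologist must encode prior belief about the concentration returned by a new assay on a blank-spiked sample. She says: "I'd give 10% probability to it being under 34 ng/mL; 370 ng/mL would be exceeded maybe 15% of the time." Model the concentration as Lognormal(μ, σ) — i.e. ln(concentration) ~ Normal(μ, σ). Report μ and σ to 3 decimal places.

If T ~ Lognormal(μ,σ) then ln T ~ Normal(μ,σ), so the p-quantile of ln T is μ + z_p·σ.
ln(34) = 3.526 and ln(370) = 5.914; z_{0.1} = -1.282, z_{0.85} = 1.036.
σ = (5.914 − 3.526)/(1.036 − (-1.282)) = 1.030.
μ = 3.526 − (-1.282)·1.030 = 4.846.

μ ≈ 4.846, σ ≈ 1.030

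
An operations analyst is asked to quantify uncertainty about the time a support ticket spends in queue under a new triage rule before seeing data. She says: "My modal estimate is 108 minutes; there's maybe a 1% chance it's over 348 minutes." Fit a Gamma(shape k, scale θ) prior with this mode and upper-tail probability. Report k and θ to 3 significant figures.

Gamma(k,θ) with k>1 has mode (k−1)θ, so θ = 108/(k−1).
Need P(X < 348) = 0.99 with θ tied to k this way. Start at k = 2, θ = 108: P(X<348) ≈ 0.832.
Too low — raise k to concentrate. Iterating converges to k ≈ 4.23.
Then θ = 108/(4.23−1) ≈ 33.4.

k ≈ 4.23, θ ≈ 33.4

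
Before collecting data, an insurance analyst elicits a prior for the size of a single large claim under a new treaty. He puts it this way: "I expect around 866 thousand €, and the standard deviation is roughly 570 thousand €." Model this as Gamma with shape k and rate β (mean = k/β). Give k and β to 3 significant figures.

k ≈ 2.31, β ≈ 0.00267

For Gamma(k, rate β): mean = k/β, variance = k/β², so CV = 1/√k.
CV = SD/mean = 570/866 = 0.6582, hence k = 1/CV² = 2.31.
Then β = k/mean = 2.31/866 = 0.00267.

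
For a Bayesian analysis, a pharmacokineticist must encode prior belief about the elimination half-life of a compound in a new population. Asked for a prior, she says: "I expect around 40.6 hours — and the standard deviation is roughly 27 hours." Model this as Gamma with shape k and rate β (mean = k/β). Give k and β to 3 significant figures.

For Gamma(k, rate β): mean = k/β, variance = k/β², so CV = 1/√k.
CV = SD/mean = 27/40.6 = 0.665, hence k = 1/CV² = 2.26.
Then β = k/mean = 2.26/40.6 = 0.0557.

k ≈ 2.26, β ≈ 0.0557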